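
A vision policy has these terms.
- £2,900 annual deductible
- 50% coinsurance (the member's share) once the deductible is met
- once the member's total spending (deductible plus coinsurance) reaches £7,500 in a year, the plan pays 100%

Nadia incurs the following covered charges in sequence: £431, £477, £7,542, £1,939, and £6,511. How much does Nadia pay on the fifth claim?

£855.50

Claim 1 — £431: fully absorbed by the deductible. Cost to member: £431. OOP to date £431.
Claim 2 — £477: all of it applies to the deductible. Cost to member: £477. OOP to date £908.
Claim 3 — £7,542: deductible takes £1,992, £5,550 remains; coinsurance £5,550 × 50% = £2,775. Cost to member: £4,767. OOP to date £5,675.
Claim 4 — £1,939: deductible met; 50% of £1,939 = £969.50. Member owes £969.50 (running OOP £6,644.50).
Claim 5 — £6,511: deductible already satisfied, so member's share is 50% × £6,511 = £3,255.50. OOP would hit £9,900 > £7,500, so the cap limits the member to £7,500 − £6,644.50 = £855.50.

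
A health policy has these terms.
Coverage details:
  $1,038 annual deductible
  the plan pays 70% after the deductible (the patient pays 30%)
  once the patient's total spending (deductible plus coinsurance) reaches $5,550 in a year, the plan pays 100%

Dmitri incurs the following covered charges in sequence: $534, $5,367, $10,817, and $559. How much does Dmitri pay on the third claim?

$3,053.10

Bill 1, $534: all of it applies to the deductible. Patient pays $534; OOP now $534.
Bill 2, $5,367: $504 to deductible, leaving $4,863; patient's 30% is $1,458.90. Cost to patient: $1,962.90. OOP to date $2,496.90.
Bill 3, $10,817: 30% coinsurance on $10,817 = $3,245.10. OOP would hit $5,742 > $5,550, so the cap limits the patient to $5,550 − $2,496.90 = $3,053.10.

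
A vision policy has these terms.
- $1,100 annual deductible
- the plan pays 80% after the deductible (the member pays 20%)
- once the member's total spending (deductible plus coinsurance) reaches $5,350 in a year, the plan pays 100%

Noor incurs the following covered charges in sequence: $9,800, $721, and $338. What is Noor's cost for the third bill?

$67.60

Claim 1 ($9,800): $1,100 finishes the deductible; $8,700 goes to coinsurance; 20% of $8,700 = $1,740. Member owes $2,840 (running OOP $2,840).
Claim 2 ($721): deductible already satisfied, so member's share is 20% × $721 = $144.20. Cost to member: $144.20. OOP to date $2,984.20.
Claim 3 ($338): deductible met; 20% of $338 = $67.60. Member pays $67.60; OOP now $3,051.80.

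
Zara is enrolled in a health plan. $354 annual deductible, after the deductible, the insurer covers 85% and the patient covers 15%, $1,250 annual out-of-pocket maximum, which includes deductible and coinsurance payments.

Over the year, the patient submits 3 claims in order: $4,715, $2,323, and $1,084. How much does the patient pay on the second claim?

$241.85

Claim 1 — $4,715: $354 finishes the deductible; $4,361 goes to coinsurance; coinsurance $4,361 × 15% = $654.15. Cost to patient: $1,008.15. OOP to date $1,008.15.
Claim 2 — $2,323: 15% coinsurance on $2,323 = $348.45. Adding that to $1,008.15 gives $1,356.60, past the $1,250 cap; patient pays only $1,250 − $1,008.15 = $241.85.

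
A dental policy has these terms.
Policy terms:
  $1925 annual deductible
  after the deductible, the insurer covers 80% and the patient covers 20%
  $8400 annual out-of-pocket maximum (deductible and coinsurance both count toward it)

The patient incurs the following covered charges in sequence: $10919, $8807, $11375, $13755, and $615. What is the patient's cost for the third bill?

Claim 1 ($10919): $1925 finishes the deductible; $8994 goes to coinsurance; coinsurance $8994 × 20% = $1798.80. Cost to patient: $3723.80. OOP to date $3723.80.
Claim 2 ($8807): deductible already satisfied, so patient's share is 20% × $8807 = $1761.40. Patient owes $1761.40 (running OOP $5485.20).
Claim 3 ($11375): 20% coinsurance on $11375 = $2275. Patient owes $2275 (running OOP $7760.20).

$2275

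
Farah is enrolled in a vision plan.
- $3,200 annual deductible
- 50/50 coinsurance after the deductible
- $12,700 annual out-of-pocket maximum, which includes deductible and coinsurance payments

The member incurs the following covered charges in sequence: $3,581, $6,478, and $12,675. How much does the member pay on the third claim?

$6,070.50

Claim 1 ($3,581): deductible takes $3,200, $381 remains; coinsurance $381 × 50% = $190.50. Member owes $3,390.50 (running OOP $3,390.50).
Claim 2 ($6,478): deductible met; 50% of $6,478 = $3,239. Cost to member: $3,239. OOP to date $6,629.50.
Claim 3 ($12,675): 50% coinsurance on $12,675 = $6,337.50. That would push OOP to $12,967, over the $12,700 cap, so member pays $12,700 − $6,629.50 = $6,070.50.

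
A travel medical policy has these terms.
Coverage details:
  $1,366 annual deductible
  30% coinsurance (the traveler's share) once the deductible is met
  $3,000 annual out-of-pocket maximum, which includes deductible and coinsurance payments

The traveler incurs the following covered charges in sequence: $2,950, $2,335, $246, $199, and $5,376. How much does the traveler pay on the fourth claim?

$59.70

Bill 1, $2,950: $1,366 finishes the deductible; $1,584 goes to coinsurance; traveler's 30% is $475.20. Traveler owes $1,841.20 (running OOP $1,841.20).
Bill 2, $2,335: deductible already satisfied, so traveler's share is 30% × $2,335 = $700.50. Traveler owes $700.50 (running OOP $2,541.70).
Bill 3, $246: deductible met; 30% of $246 = $73.80. Cost to traveler: $73.80. OOP to date $2,615.50.
Bill 4, $199: deductible already satisfied, so traveler's share is 30% × $199 = $59.70. Cost to traveler: $59.70. OOP to date $2,675.20.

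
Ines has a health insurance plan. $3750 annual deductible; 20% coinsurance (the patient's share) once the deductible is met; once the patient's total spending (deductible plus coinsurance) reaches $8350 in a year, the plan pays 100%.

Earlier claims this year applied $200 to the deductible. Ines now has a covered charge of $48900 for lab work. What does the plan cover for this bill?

$40750

Remaining deductible: $3750 − $200 = $3550.
The remaining $45350 (= $48900 − $3550) moves to coinsurance.
Patient's 20% share of $45350 is $9070.
That puts the patient's cost at $3550 + $9070 = $12620 before any cap.
That would bring total out-of-pocket to $12820, past the $8350 cap. The patient is capped at $8350 − $200 = $8150 on this claim.
The plan picks up $48900 − $8150 = $40750.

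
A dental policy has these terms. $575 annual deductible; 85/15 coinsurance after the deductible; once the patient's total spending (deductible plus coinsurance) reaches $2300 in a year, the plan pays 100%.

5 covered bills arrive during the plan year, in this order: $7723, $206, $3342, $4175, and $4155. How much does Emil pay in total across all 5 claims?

$2300

Claim 1 ($7723): $575 finishes the deductible; $7148 goes to coinsurance; coinsurance $7148 × 15% = $1072.20. Patient pays $1647.20; OOP now $1647.20.
Claim 2 ($206): deductible met; 15% of $206 = $30.90. Patient owes $30.90 (running OOP $1678.10).
Claim 3 ($3342): 15% coinsurance on $3342 = $501.30. Cost to patient: $501.30. OOP to date $2179.40.
Claim 4 ($4175): 15% coinsurance on $4175 = $626.25. That would push OOP to $2805.65, over the $2300 cap, so patient pays $2300 − $2179.40 = $120.60.
Claim 5 ($4155): deductible met; 15% of $4155 = $623.25. OOP would hit $2923.25 > $2300, so the cap limits the patient to $2300 − $2300 = $0.
Summing the patient's payments: $1647.20 + $30.90 + $501.30 + $120.60 + $0 = $2300.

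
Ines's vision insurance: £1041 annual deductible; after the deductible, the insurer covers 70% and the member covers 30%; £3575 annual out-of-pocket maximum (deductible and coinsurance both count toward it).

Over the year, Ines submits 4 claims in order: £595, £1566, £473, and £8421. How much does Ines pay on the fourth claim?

£2056.10

Claim 1 (£595): entire amount goes to the deductible. Cost to member: £595. OOP to date £595.
Claim 2 (£1566): deductible takes £446, £1120 remains; 30% of £1120 = £336. Cost to member: £782. OOP to date £1377.
Claim 3 (£473): deductible met; 30% of £473 = £141.90. Cost to member: £141.90. OOP to date £1518.90.
Claim 4 (£8421): deductible met; 30% of £8421 = £2526.30. That would push OOP to £4045.20, over the £3575 cap, so member pays £3575 − £1518.90 = £2056.10.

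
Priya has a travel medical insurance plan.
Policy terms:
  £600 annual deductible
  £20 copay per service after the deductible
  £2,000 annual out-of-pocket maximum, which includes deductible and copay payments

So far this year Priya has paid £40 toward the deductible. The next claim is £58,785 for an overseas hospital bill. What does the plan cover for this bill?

£58,205

Deductible still to meet: £600 − £40 = £560.
After the £560 deductible portion, £58,785 − £560 = £58,225 is subject to the copay.
Copay on this service: £20.
That puts the traveler's cost at £560 + £20 = £580 before any cap.
Year-to-date out-of-pocket becomes £40 + £580 = £620, still under the £2,000 maximum, so no cap applies.
The plan picks up £58,785 − £580 = £58,205.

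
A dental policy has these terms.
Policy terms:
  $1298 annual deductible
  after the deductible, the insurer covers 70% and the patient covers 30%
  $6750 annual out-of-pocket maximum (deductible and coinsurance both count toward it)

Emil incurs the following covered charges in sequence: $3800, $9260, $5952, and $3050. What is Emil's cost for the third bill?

$1785.60

Claim 1 — $3800: $1298 to deductible, leaving $2502; patient's 30% is $750.60. Cost to patient: $2048.60. OOP to date $2048.60.
Claim 2 — $9260: deductible already satisfied, so patient's share is 30% × $9260 = $2778. Patient pays $2778; OOP now $4826.60.
Claim 3 — $5952: 30% coinsurance on $5952 = $1785.60. Cost to patient: $1785.60. OOP to date $6612.20.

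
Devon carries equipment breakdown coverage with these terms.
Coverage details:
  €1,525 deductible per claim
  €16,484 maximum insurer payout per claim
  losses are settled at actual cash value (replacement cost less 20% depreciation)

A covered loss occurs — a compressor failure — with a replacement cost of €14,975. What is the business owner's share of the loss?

Actual cash value after 20% depreciation: €14,975 × 80% = €11,980.
After the deductible, €11,980 − €1,525 = €10,455 remains.
€10,455 ≤ €16,484, so the limit doesn't bind; insurer pays €10,455.
Out of pocket: €14,975 − €10,455 = €4,520.

€4,520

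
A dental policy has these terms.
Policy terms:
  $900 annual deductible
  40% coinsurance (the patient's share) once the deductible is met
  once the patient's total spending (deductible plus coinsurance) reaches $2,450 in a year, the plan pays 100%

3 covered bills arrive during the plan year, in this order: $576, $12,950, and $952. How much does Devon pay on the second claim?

#1 ($576): fully absorbed by the deductible. Patient owes $576 (running OOP $576).
#2 ($12,950): $324 finishes the deductible; $12,626 goes to coinsurance; coinsurance $12,626 × 40% = $5,050.40. Deductible plus coinsurance: $324 + $5,050.40 = $5,374.40. OOP would hit $5,950.40 > $2,450, so the cap limits the patient to $2,450 − $576 = $1,874.

$1,874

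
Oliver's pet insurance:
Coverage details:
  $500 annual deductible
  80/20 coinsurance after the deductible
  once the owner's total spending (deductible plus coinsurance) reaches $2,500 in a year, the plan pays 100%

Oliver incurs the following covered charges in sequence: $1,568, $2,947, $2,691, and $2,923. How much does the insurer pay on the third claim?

#1 ($1,568): deductible takes $500, $1,068 remains; coinsurance $1,068 × 20% = $213.60. Owner owes $713.60 (running OOP $713.60). Plan pays $1,568 − $713.60 = $854.40.
#2 ($2,947): deductible already satisfied, so owner's share is 20% × $2,947 = $589.40. Owner pays $589.40; OOP now $1,303. Insurer: $2,947 − $589.40 = $2,357.60.
#3 ($2,691): deductible already satisfied, so owner's share is 20% × $2,691 = $538.20. Owner owes $538.20 (running OOP $1,841.20). Plan pays $2,691 − $538.20 = $2,152.80.

$2,152.80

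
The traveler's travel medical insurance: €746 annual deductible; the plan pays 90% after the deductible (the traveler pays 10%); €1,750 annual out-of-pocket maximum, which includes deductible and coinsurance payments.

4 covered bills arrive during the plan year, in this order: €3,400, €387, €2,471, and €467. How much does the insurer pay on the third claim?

#1 (€3,400): deductible takes €746, €2,654 remains; coinsurance €2,654 × 10% = €265.40. Traveler owes €1,011.40 (running OOP €1,011.40). Plan pays €3,400 − €1,011.40 = €2,388.60.
#2 (€387): 10% coinsurance on €387 = €38.70. Traveler owes €38.70 (running OOP €1,050.10). Insurer: €387 − €38.70 = €348.30.
#3 (€2,471): deductible met; 10% of €2,471 = €247.10. Traveler pays €247.10; OOP now €1,297.20. Insurer: €2,471 − €247.10 = €2,223.90.

€2,223.90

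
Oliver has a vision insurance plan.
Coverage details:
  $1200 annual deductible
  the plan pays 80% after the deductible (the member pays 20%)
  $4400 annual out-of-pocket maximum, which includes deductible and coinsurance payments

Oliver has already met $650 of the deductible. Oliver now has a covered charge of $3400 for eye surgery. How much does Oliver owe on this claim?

$1120

Deductible still to meet: $1200 − $650 = $550.
That leaves $3400 − $550 = $2850 for coinsurance.
Member's 20% share of $2850 is $570.
That puts the member's cost at $550 + $570 = $1120 before any cap.
Total out-of-pocket so far would be $650 + $1120 = $1770, below the $4400 cap — no reduction.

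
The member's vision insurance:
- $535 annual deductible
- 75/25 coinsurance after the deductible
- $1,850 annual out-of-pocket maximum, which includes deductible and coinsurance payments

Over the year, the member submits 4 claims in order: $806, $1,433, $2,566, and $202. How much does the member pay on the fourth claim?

$50.50

Claim 1 — $806: $535 finishes the deductible; $271 goes to coinsurance; 25% of $271 = $67.75. Member pays $602.75; OOP now $602.75.
Claim 2 — $1,433: deductible already satisfied, so member's share is 25% × $1,433 = $358.25. Cost to member: $358.25. OOP to date $961.
Claim 3 — $2,566: deductible already satisfied, so member's share is 25% × $2,566 = $641.50. Member pays $641.50; OOP now $1,602.50.
Claim 4 — $202: 25% coinsurance on $202 = $50.50. Member pays $50.50; OOP now $1,653.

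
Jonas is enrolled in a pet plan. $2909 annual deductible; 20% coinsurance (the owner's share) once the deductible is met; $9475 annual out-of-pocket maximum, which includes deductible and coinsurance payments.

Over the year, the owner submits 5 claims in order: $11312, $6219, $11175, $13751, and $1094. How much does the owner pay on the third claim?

$2235

#1 ($11312): deductible takes $2909, $8403 remains; 20% of $8403 = $1680.60. Owner pays $4589.60; OOP now $4589.60.
#2 ($6219): deductible already satisfied, so owner's share is 20% × $6219 = $1243.80. Owner owes $1243.80 (running OOP $5833.40).
#3 ($11175): deductible already satisfied, so owner's share is 20% × $11175 = $2235. Owner pays $2235; OOP now $8068.40.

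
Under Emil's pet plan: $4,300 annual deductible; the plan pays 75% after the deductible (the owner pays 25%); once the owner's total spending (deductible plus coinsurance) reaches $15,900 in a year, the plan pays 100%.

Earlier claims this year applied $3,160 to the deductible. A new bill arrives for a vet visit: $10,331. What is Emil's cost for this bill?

$3,437.75

$3,160 of the $4,300 deductible is already met, leaving $1,140.
The remaining $9,191 (= $10,331 − $1,140) moves to coinsurance.
25% of $9,191 = $2,297.75 falls to the owner.
Owner responsibility before any cap: $1,140 + $2,297.75 = $3,437.75.
Year-to-date out-of-pocket becomes $3,160 + $3,437.75 = $6,597.75, still under the $15,900 maximum, so no cap applies.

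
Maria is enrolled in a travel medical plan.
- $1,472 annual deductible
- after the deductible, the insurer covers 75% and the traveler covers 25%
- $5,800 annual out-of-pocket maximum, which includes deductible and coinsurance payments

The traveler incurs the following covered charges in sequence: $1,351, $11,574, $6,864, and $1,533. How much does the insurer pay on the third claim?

Claim 1 — $1,351: all of it applies to the deductible. Cost to traveler: $1,351. OOP to date $1,351. Insurer: $1,351 − $1,351 = $0.
Claim 2 — $11,574: $121 finishes the deductible; $11,453 goes to coinsurance; coinsurance $11,453 × 25% = $2,863.25. Cost to traveler: $2,984.25. OOP to date $4,335.25. Plan pays $11,574 − $2,984.25 = $8,589.75.
Claim 3 — $6,864: deductible met; 25% of $6,864 = $1,716. That would push OOP to $6,051.25, over the $5,800 cap, so traveler pays $5,800 − $4,335.25 = $1,464.75. Insurer: $6,864 − $1,464.75 = $5,399.25.

$5,399.25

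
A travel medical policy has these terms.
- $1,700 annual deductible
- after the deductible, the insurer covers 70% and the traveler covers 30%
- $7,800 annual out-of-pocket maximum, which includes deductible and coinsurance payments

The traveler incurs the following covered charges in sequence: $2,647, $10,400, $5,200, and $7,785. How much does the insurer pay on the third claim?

$3,640

Claim 1 ($2,647): deductible takes $1,700, $947 remains; traveler's 30% is $284.10. Traveler pays $1,984.10; OOP now $1,984.10. Plan pays $2,647 − $1,984.10 = $662.90.
Claim 2 ($10,400): 30% coinsurance on $10,400 = $3,120. Traveler owes $3,120 (running OOP $5,104.10). Insurer: $10,400 − $3,120 = $7,280.
Claim 3 ($5,200): deductible met; 30% of $5,200 = $1,560. Cost to traveler: $1,560. OOP to date $6,664.10. Insurer: $5,200 − $1,560 = $3,640.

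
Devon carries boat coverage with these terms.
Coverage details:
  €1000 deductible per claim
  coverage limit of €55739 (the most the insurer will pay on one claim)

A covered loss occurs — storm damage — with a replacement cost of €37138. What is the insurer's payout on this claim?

Less the €1000 deductible: €37138 − €1000 = €36138.
€36138 ≤ €55739, so the limit doesn't bind; insurer pays €36138.

€36138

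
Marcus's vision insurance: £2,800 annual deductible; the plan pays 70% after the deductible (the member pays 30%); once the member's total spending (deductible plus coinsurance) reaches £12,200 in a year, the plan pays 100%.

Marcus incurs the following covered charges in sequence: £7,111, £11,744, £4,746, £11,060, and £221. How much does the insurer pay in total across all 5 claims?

£22,682

#1 (£7,111): deductible takes £2,800, £4,311 remains; 30% of £4,311 = £1,293.30. Member owes £4,093.30 (running OOP £4,093.30). Insurer: £7,111 − £4,093.30 = £3,017.70.
#2 (£11,744): 30% coinsurance on £11,744 = £3,523.20. Member pays £3,523.20; OOP now £7,616.50. Insurer: £11,744 − £3,523.20 = £8,220.80.
#3 (£4,746): deductible already satisfied, so member's share is 30% × £4,746 = £1,423.80. Cost to member: £1,423.80. OOP to date £9,040.30. Plan pays £4,746 − £1,423.80 = £3,322.20.
#4 (£11,060): deductible already satisfied, so member's share is 30% × £11,060 = £3,318. OOP would hit £12,358.30 > £12,200, so the cap limits the member to £12,200 − £9,040.30 = £3,159.70. Plan pays £11,060 − £3,159.70 = £7,900.30.
#5 (£221): deductible met; 30% of £221 = £66.30. That would push OOP to £12,266.30, over the £12,200 cap, so member pays £12,200 − £12,200 = £0. Plan pays £221 − £0 = £221.
Insurer total = bills − member's total = £34,882 − £12,200 = £22,682.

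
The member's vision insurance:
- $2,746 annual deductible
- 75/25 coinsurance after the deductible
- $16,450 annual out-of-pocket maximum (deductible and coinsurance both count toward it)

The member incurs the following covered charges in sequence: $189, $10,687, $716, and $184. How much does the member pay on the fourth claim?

$46

Bill 1, $189: entire amount goes to the deductible. Member pays $189; OOP now $189.
Bill 2, $10,687: $2,557 finishes the deductible; $8,130 goes to coinsurance; 25% of $8,130 = $2,032.50. Cost to member: $4,589.50. OOP to date $4,778.50.
Bill 3, $716: deductible already satisfied, so member's share is 25% × $716 = $179. Member owes $179 (running OOP $4,957.50).
Bill 4, $184: deductible met; 25% of $184 = $46. Member pays $46; OOP now $5,003.50.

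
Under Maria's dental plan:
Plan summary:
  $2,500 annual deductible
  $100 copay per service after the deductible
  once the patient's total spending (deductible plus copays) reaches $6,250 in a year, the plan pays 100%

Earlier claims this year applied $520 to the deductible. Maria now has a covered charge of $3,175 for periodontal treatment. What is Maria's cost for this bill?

$2,080

Remaining deductible: $2,500 − $520 = $1,980.
The remaining $1,195 (= $3,175 − $1,980) moves to the copay.
Copay on this service: $100.
So the patient owes $1,980 + $100 = $2,080 before any cap.
Cumulative spending $520 + $2,080 = $2,600 stays under the $6,250 maximum.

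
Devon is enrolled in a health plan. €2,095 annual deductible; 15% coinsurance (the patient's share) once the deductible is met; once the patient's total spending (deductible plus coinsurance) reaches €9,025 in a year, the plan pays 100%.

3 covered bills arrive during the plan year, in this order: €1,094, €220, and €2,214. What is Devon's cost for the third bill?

Bill 1, €1,094: entire amount goes to the deductible. Patient owes €1,094 (running OOP €1,094).
Bill 2, €220: all of it applies to the deductible. Cost to patient: €220. OOP to date €1,314.
Bill 3, €2,214: €781 to deductible, leaving €1,433; coinsurance €1,433 × 15% = €214.95. Cost to patient: €995.95. OOP to date €2,309.95.

€995.95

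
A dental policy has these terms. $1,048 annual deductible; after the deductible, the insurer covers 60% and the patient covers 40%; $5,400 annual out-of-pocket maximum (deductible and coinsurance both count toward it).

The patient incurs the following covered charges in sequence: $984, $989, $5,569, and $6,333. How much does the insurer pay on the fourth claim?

$4,578.60

Claim 1 ($984): entire amount goes to the deductible. Patient owes $984 (running OOP $984). Plan pays $984 − $984 = $0.
Claim 2 ($989): deductible takes $64, $925 remains; 40% of $925 = $370. Patient owes $434 (running OOP $1,418). Plan pays $989 − $434 = $555.
Claim 3 ($5,569): deductible already satisfied, so patient's share is 40% × $5,569 = $2,227.60. Patient owes $2,227.60 (running OOP $3,645.60). Insurer: $5,569 − $2,227.60 = $3,341.40.
Claim 4 ($6,333): deductible already satisfied, so patient's share is 40% × $6,333 = $2,533.20. Adding that to $3,645.60 gives $6,178.80, past the $5,400 cap; patient pays only $5,400 − $3,645.60 = $1,754.40. Plan pays $6,333 − $1,754.40 = $4,578.60.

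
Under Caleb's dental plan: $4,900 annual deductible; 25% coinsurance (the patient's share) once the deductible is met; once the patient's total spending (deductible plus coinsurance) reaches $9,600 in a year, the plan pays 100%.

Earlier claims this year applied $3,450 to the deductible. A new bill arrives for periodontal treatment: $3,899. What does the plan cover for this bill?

$3,450 of the $4,900 deductible is already met, leaving $1,450.
After the $1,450 deductible portion, $3,899 − $1,450 = $2,449 is subject to coinsurance.
25% of $2,449 = $612.25 falls to the patient.
That puts the patient's cost at $1,450 + $612.25 = $2,062.25 before any cap.
Year-to-date out-of-pocket becomes $3,450 + $2,062.25 = $5,512.25, still under the $9,600 maximum, so no cap applies.
Insurer pays the balance: $3,899 − $2,062.25 = $1,836.75.

$1,836.75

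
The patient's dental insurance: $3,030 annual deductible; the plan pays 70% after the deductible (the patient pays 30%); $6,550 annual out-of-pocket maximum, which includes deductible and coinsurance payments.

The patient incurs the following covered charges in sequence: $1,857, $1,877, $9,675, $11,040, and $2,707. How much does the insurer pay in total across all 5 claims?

Claim 1 ($1,857): entire amount goes to the deductible. Patient owes $1,857 (running OOP $1,857). Plan pays $1,857 − $1,857 = $0.
Claim 2 ($1,877): deductible takes $1,173, $704 remains; 30% of $704 = $211.20. Cost to patient: $1,384.20. OOP to date $3,241.20. Plan pays $1,877 − $1,384.20 = $492.80.
Claim 3 ($9,675): deductible already satisfied, so patient's share is 30% × $9,675 = $2,902.50. Patient pays $2,902.50; OOP now $6,143.70. Insurer: $9,675 − $2,902.50 = $6,772.50.
Claim 4 ($11,040): deductible already satisfied, so patient's share is 30% × $11,040 = $3,312. That would push OOP to $9,455.70, over the $6,550 cap, so patient pays $6,550 − $6,143.70 = $406.30. Plan pays $11,040 − $406.30 = $10,633.70.
Claim 5 ($2,707): deductible already satisfied, so patient's share is 30% × $2,707 = $812.10. Adding that to $6,550 gives $7,362.10, past the $6,550 cap; patient pays only $6,550 − $6,550 = $0. Plan pays $2,707 − $0 = $2,707.
Insurer total: $0 + $492.80 + $6,772.50 + $10,633.70 + $2,707 = $20,606.

$20,606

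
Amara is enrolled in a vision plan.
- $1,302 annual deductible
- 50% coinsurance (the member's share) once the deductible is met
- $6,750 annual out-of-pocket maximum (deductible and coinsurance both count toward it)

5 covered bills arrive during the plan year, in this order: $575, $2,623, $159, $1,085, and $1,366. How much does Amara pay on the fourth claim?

Claim 1 ($575): entire amount goes to the deductible. Member pays $575; OOP now $575.
Claim 2 ($2,623): $727 to deductible, leaving $1,896; coinsurance $1,896 × 50% = $948. Member pays $1,675; OOP now $2,250.
Claim 3 ($159): deductible met; 50% of $159 = $79.50. Member pays $79.50; OOP now $2,329.50.
Claim 4 ($1,085): deductible met; 50% of $1,085 = $542.50. Cost to member: $542.50. OOP to date $2,872.

$542.50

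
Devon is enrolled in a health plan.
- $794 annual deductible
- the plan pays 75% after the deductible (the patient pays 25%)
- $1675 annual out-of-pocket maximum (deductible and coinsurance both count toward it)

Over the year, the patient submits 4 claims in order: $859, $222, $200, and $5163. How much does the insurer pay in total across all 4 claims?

$4769

#1 ($859): deductible takes $794, $65 remains; coinsurance $65 × 25% = $16.25. Patient pays $810.25; OOP now $810.25. Plan pays $859 − $810.25 = $48.75.
#2 ($222): 25% coinsurance on $222 = $55.50. Patient pays $55.50; OOP now $865.75. Insurer: $222 − $55.50 = $166.50.
#3 ($200): deductible already satisfied, so patient's share is 25% × $200 = $50. Cost to patient: $50. OOP to date $915.75. Insurer: $200 − $50 = $150.
#4 ($5163): deductible met; 25% of $5163 = $1290.75. OOP would hit $2206.50 > $1675, so the cap limits the patient to $1675 − $915.75 = $759.25. Insurer: $5163 − $759.25 = $4403.75.
Insurer total = bills − patient's total = $6444 − $1675 = $4769.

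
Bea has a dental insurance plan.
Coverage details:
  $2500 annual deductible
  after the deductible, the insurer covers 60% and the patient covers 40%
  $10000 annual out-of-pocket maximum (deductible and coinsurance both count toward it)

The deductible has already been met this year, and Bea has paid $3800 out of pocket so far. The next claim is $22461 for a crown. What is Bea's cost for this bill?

With the deductible met, the entire $22461 is subject to coinsurance.
Coinsurance: $22461 × 40% = $8984.40.
Year-to-date out-of-pocket would reach $3800 + $8984.40 = $12784.40, above the $10000 maximum, so the patient pays only $10000 − $3800 = $6200.

$6200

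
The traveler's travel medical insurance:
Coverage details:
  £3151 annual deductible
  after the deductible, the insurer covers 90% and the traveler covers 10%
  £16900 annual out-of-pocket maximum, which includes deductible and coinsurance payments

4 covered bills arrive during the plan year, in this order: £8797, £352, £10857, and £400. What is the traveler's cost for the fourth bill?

£40

Claim 1 — £8797: £3151 to deductible, leaving £5646; 10% of £5646 = £564.60. Traveler owes £3715.60 (running OOP £3715.60).
Claim 2 — £352: deductible already satisfied, so traveler's share is 10% × £352 = £35.20. Traveler owes £35.20 (running OOP £3750.80).
Claim 3 — £10857: 10% coinsurance on £10857 = £1085.70. Cost to traveler: £1085.70. OOP to date £4836.50.
Claim 4 — £400: deductible met; 10% of £400 = £40. Traveler pays £40; OOP now £4876.50.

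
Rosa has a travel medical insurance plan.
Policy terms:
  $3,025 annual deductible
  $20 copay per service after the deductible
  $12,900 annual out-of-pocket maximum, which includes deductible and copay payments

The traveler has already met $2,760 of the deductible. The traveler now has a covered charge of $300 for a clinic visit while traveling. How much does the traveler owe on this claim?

$285

Deductible still to meet: $3,025 − $2,760 = $265.
That leaves $300 − $265 = $35 for the copay.
Copay on this service: $20.
Traveler responsibility before any cap: $265 + $20 = $285.
Year-to-date out-of-pocket becomes $2,760 + $285 = $3,045, still under the $12,900 maximum, so no cap applies.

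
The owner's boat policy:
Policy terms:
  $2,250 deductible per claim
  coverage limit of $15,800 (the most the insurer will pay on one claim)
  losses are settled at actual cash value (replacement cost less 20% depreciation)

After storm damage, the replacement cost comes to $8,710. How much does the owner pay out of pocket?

$3,992

Actual cash value after 20% depreciation: $8,710 × 80% = $6,968.
Subtract the deductible: $6,968 − $2,250 = $4,718.
That's under the $15,800 cap, so the insurer reimburses the full $4,718.
Owner's share is the uncovered remainder: $8,710 − $4,718 = $3,992.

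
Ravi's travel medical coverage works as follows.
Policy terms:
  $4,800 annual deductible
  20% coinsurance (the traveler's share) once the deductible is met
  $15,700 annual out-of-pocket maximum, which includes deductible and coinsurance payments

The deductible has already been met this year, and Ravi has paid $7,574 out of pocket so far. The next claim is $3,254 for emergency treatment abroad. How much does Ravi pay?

$650.80

The deductible is already satisfied, so the full bill goes to coinsurance.
Traveler's 20% share of $3,254 is $650.80.
Cumulative spending $7,574 + $650.80 = $8,224.80 stays under the $15,700 maximum.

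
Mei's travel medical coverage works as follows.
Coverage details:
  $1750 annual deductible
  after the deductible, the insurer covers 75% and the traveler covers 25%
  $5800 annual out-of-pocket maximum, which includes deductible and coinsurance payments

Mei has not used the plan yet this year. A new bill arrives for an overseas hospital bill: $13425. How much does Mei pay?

$4668.75

Nothing has been paid toward the $1750 deductible, so the first $1750 of this charge is applied there.
The remaining $11675 (= $13425 − $1750) moves to coinsurance.
Traveler's 25% share of $11675 is $2918.75.
That puts the traveler's cost at $1750 + $2918.75 = $4668.75 before any cap.
Cumulative spending $0 + $4668.75 = $4668.75 stays under the $5800 maximum.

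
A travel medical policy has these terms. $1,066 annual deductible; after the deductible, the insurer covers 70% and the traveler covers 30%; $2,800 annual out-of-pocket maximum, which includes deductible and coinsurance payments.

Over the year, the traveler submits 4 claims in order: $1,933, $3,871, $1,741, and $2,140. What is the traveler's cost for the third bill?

Claim 1 — $1,933: deductible takes $1,066, $867 remains; traveler's 30% is $260.10. Cost to traveler: $1,326.10. OOP to date $1,326.10.
Claim 2 — $3,871: deductible met; 30% of $3,871 = $1,161.30. Cost to traveler: $1,161.30. OOP to date $2,487.40.
Claim 3 — $1,741: 30% coinsurance on $1,741 = $522.30. That would push OOP to $3,009.70, over the $2,800 cap, so traveler pays $2,800 − $2,487.40 = $312.60.

$312.60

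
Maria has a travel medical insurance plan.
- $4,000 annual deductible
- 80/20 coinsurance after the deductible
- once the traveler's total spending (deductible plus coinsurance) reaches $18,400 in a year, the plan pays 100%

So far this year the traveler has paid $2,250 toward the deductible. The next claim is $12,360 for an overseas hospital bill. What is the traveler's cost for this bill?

$2,250 of the $4,000 deductible is already met, leaving $1,750.
The remaining $10,610 (= $12,360 − $1,750) moves to coinsurance.
20% of $10,610 = $2,122 falls to the traveler.
So the traveler owes $1,750 + $2,122 = $3,872 before any cap.
Total out-of-pocket so far would be $2,250 + $3,872 = $6,122, below the $18,400 cap — no reduction.

$3,872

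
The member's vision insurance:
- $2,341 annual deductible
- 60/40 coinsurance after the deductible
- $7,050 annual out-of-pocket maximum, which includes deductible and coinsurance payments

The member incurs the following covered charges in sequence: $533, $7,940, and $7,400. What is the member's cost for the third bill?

#1 ($533): fully absorbed by the deductible. Member owes $533 (running OOP $533).
#2 ($7,940): deductible takes $1,808, $6,132 remains; coinsurance $6,132 × 40% = $2,452.80. Member pays $4,260.80; OOP now $4,793.80.
#3 ($7,400): 40% coinsurance on $7,400 = $2,960. Adding that to $4,793.80 gives $7,753.80, past the $7,050 cap; member pays only $7,050 − $4,793.80 = $2,256.20.

$2,256.20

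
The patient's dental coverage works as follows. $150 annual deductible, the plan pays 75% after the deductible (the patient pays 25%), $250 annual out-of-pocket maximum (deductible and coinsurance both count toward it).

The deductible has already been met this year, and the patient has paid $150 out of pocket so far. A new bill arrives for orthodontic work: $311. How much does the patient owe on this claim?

With the deductible met, the entire $311 is subject to coinsurance.
Coinsurance: $311 × 25% = $77.75.
Total out-of-pocket so far would be $150 + $77.75 = $227.75, below the $250 cap — no reduction.

$77.75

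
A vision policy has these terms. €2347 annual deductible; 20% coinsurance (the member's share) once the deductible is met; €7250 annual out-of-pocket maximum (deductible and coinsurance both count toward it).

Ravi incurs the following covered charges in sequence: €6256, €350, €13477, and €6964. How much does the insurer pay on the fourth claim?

€5608.20

Claim 1 — €6256: €2347 finishes the deductible; €3909 goes to coinsurance; coinsurance €3909 × 20% = €781.80. Member owes €3128.80 (running OOP €3128.80). Insurer: €6256 − €3128.80 = €3127.20.
Claim 2 — €350: deductible met; 20% of €350 = €70. Member owes €70 (running OOP €3198.80). Insurer: €350 − €70 = €280.
Claim 3 — €13477: deductible already satisfied, so member's share is 20% × €13477 = €2695.40. Member pays €2695.40; OOP now €5894.20. Insurer: €13477 − €2695.40 = €10781.60.
Claim 4 — €6964: deductible met; 20% of €6964 = €1392.80. Adding that to €5894.20 gives €7287, past the €7250 cap; member pays only €7250 − €5894.20 = €1355.80. Insurer: €6964 − €1355.80 = €5608.20.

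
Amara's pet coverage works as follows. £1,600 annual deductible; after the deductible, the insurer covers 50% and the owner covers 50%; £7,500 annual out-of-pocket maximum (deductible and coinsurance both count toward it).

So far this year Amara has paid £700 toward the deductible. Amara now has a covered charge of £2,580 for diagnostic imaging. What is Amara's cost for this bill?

Deductible still to meet: £1,600 − £700 = £900.
That leaves £2,580 − £900 = £1,680 for coinsurance.
50% of £1,680 = £840 falls to the owner.
So the owner owes £900 + £840 = £1,740 before any cap.
Year-to-date out-of-pocket becomes £700 + £1,740 = £2,440, still under the £7,500 maximum, so no cap applies.

£1,740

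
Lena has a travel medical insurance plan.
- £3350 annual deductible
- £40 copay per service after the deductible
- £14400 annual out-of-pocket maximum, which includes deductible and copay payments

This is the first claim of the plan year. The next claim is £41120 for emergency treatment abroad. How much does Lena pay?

Nothing has been paid toward the £3350 deductible, so the first £3350 of this charge is applied there.
The remaining £37770 (= £41120 − £3350) moves to the copay.
Copay on this service: £40.
So the traveler owes £3350 + £40 = £3390 before any cap.
Total out-of-pocket so far would be £0 + £3390 = £3390, below the £14400 cap — no reduction.

£3390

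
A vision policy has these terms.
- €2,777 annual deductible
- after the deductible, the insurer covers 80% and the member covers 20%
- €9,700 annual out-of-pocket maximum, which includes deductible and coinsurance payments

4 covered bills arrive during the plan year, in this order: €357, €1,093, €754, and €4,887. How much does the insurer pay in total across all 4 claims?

#1 (€357): entire amount goes to the deductible. Member owes €357 (running OOP €357). Plan pays €357 − €357 = €0.
#2 (€1,093): all of it applies to the deductible. Member pays €1,093; OOP now €1,450. Plan pays €1,093 − €1,093 = €0.
#3 (€754): all of it applies to the deductible. Cost to member: €754. OOP to date €2,204. Plan pays €754 − €754 = €0.
#4 (€4,887): €573 to deductible, leaving €4,314; member's 20% is €862.80. Cost to member: €1,435.80. OOP to date €3,639.80. Insurer: €4,887 − €1,435.80 = €3,451.20.
Insurer total = bills − member's total = €7,091 − €3,639.80 = €3,451.20.

€3,451.20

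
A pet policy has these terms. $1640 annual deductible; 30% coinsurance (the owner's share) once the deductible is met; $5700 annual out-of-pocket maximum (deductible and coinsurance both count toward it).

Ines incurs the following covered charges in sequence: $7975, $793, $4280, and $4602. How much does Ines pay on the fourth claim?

Bill 1, $7975: deductible takes $1640, $6335 remains; coinsurance $6335 × 30% = $1900.50. Owner pays $3540.50; OOP now $3540.50.
Bill 2, $793: 30% coinsurance on $793 = $237.90. Owner owes $237.90 (running OOP $3778.40).
Bill 3, $4280: deductible met; 30% of $4280 = $1284. Owner owes $1284 (running OOP $5062.40).
Bill 4, $4602: 30% coinsurance on $4602 = $1380.60. Adding that to $5062.40 gives $6443, past the $5700 cap; owner pays only $5700 − $5062.40 = $637.60.

$637.60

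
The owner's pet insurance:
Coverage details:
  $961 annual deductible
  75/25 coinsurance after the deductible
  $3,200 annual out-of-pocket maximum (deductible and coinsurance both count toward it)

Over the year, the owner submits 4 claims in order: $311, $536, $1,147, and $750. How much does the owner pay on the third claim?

#1 ($311): entire amount goes to the deductible. Owner pays $311; OOP now $311.
#2 ($536): entire amount goes to the deductible. Cost to owner: $536. OOP to date $847.
#3 ($1,147): $114 finishes the deductible; $1,033 goes to coinsurance; coinsurance $1,033 × 25% = $258.25. Cost to owner: $372.25. OOP to date $1,219.25.

$372.25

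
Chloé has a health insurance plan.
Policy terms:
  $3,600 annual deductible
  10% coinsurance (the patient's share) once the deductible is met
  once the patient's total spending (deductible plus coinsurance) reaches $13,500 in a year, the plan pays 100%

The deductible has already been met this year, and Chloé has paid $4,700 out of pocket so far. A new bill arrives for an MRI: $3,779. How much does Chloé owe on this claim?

The deductible is already satisfied, so the full bill goes to coinsurance.
Coinsurance: $3,779 × 10% = $377.90.
Cumulative spending $4,700 + $377.90 = $5,077.90 stays under the $13,500 maximum.

$377.90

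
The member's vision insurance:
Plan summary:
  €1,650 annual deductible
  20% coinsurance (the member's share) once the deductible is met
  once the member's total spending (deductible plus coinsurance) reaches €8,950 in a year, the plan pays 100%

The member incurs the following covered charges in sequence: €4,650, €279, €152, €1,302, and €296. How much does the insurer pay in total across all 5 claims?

Claim 1 (€4,650): €1,650 finishes the deductible; €3,000 goes to coinsurance; 20% of €3,000 = €600. Member pays €2,250; OOP now €2,250. Plan pays €4,650 − €2,250 = €2,400.
Claim 2 (€279): deductible already satisfied, so member's share is 20% × €279 = €55.80. Member pays €55.80; OOP now €2,305.80. Insurer: €279 − €55.80 = €223.20.
Claim 3 (€152): deductible already satisfied, so member's share is 20% × €152 = €30.40. Member pays €30.40; OOP now €2,336.20. Insurer: €152 − €30.40 = €121.60.
Claim 4 (€1,302): 20% coinsurance on €1,302 = €260.40. Cost to member: €260.40. OOP to date €2,596.60. Insurer: €1,302 − €260.40 = €1,041.60.
Claim 5 (€296): 20% coinsurance on €296 = €59.20. Member owes €59.20 (running OOP €2,655.80). Plan pays €296 − €59.20 = €236.80.
Insurer total = bills − member's total = €6,679 − €2,655.80 = €4,023.20.

€4,023.20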